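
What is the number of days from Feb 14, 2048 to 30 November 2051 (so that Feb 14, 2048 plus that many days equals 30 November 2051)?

Feb 14, 2048 → Feb 14, 2049: 366 days (Feb 29, 2048 is in that span).
Feb 14, 2049 → Feb 14, 2050: 365 days.
Feb 14, 2050 → Feb 14, 2051: 365 days.
Feb 14, 2051 → Mar 14, 2051: 28 days (February has 28).
Mar 14, 2051 → Apr 14, 2051: 31 days (March has 31).
Apr 14, 2051 → May 14, 2051: 30 days (April has 30).
May 14, 2051 → Jun 14, 2051: 31 days (May has 31).
Jun 14, 2051 → Jul 14, 2051: 30 days (June has 30).
Jul 14, 2051 → Aug 14, 2051: 31 days (July has 31).
Aug 14, 2051 → Sep 14, 2051: 31 days (August has 31).
Sep 14, 2051 → Oct 14, 2051: 30 days (September has 30).
Oct 14, 2051 → Nov 14, 2051: 31 days (October has 31).
Nov 14, 2051 → Nov 30, 2051: 16 days.
Total: 1385 days.

1385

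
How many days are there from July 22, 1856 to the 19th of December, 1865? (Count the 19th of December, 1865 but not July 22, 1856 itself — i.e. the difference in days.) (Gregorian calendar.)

3437

Jul 22, 1856 → Jul 22, 1857: 365 days.
Jul 22, 1857 → Jul 22, 1858: 365 days.
Jul 22, 1858 → Jul 22, 1859: 365 days.
Jul 22, 1859 → Jul 22, 1860: 366 days (Feb 29, 1860 is in that span).
Jul 22, 1860 → Jul 22, 1861: 365 days.
Jul 22, 1861 → Jul 22, 1862: 365 days.
Jul 22, 1862 → Jul 22, 1863: 365 days.
Jul 22, 1863 → Jul 22, 1864: 366 days (Feb 29, 1864 is in that span).
Jul 22, 1864 → Jul 22, 1865: 365 days.
Jul 22, 1865 → Aug 22, 1865: 31 days (July has 31).
Aug 22, 1865 → Sep 22, 1865: 31 days (August has 31).
Sep 22, 1865 → Oct 22, 1865: 30 days (September has 30).
Oct 22, 1865 → Nov 22, 1865: 31 days (October has 31).
Nov 22, 1865 → Dec 19, 1865: 27 days.
Total: 3437 days.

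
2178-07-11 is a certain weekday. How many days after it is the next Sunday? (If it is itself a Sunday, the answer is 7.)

Jul 11, 2178 is a Saturday.
From Saturday to the next Sunday is 1 day.

1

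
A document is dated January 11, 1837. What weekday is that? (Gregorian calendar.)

Doomsday rule: the anchor day for the 1800s is Friday. For year 37: 37÷12 = 3 r 1, and 1÷4 = 0, so 3+1+0 = 4.
Friday + 4 ≡ Tuesday — that's 1837's doomsday.
In January the doomsday date is Jan 3 (1837 is not a leap year).
Jan 11 is 8 days after Jan 3; 8 mod 7 = 1, so Tuesday + 1 = Wednesday.

Wednesday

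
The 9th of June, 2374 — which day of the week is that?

Doomsday rule: the anchor day for the 2300s is Wednesday. For year 74: 74÷12 = 6 r 2, and 2÷4 = 0, so 6+2+0 = 8.
Wednesday + 8 ≡ Thursday — that's 2374's doomsday.
In June the doomsday date is Jun 6.
Jun 9 is 3 days after Jun 6; 3 mod 7 = 3, so Thursday + 3 = Sunday.

Sunday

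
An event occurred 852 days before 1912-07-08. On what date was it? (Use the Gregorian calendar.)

March 9, 1910

−366 (one year; includes Feb 29, 1912) → Jul 8, 1911 (486 left).
−365 (one year) → Jul 8, 1910 (121 left).
−8 → Jun 30, 1910 (end of Jun, 30 days; 113 left).
−30 → May 31, 1910 (end of May, 31 days; 83 left).
−31 → Apr 30, 1910 (end of Apr, 30 days; 52 left).
−30 → Mar 31, 1910 (end of Mar, 31 days; 22 left).
−22 → Mar 9, 1910.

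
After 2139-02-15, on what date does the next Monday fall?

February 16, 2139

Feb 15, 2139 is a Sunday.
From Sunday to the next Monday is 1 day.
Feb 15, 2139 + 1 = Feb 16, 2139.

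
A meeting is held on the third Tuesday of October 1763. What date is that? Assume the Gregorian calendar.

October 18, 1763

October 1, 1763 is a Saturday.
The first Tuesday is therefore October 4 (3 days later).
The third Tuesday is 4 + 2×7 = October 18.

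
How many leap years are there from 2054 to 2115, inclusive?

14

Multiples of 4 in [2054,2115]: 15.
Of those, multiples of 100: 1 (not leap unless ÷400).
Multiples of 400: 0.
Leap years = 15 − 1 + 0 = 14.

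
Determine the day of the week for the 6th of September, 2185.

Doomsday rule: the anchor day for the 2100s is Sunday. For year 85: 85÷12 = 7 r 1, and 1÷4 = 0, so 7+1+0 = 8.
Sunday + 8 ≡ Monday — that's 2185's doomsday.
In September the doomsday date is Sep 5.
Sep 6 is 1 day after Sep 5; 1 mod 7 = 1, so Monday + 1 = Tuesday.

Tuesday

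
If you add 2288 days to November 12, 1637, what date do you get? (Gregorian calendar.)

+365 (one year) → Nov 12, 1638 (1923 left).
+365 (one year) → Nov 12, 1639 (1558 left).
+366 (one year; includes Feb 29, 1640) → Nov 12, 1640 (1192 left).
+365 (one year) → Nov 12, 1641 (827 left).
+365 (one year) → Nov 12, 1642 (462 left).
+365 (one year) → Nov 12, 1643 (97 left).
Nov has 30 days: +19 → Dec 1, 1643 (78 left).
Dec has 31 days: +31 → Jan 1, 1644 (47 left).
Jan has 31 days: +31 → Feb 1, 1644 (16 left).
+16 → Feb 17, 1644.

February 17, 1644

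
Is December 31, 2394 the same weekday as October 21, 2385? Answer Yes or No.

From Oct 21, 2385 to Dec 31, 2394 is 3358 days.
3358 mod 7 = 5, so they are different weekdays.
(Oct 21, 2385 is a Monday; Dec 31, 2394 is a Saturday.)

No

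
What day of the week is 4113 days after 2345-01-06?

Wednesday

First find the weekday of Jan 6, 2345. Doomsday rule: the anchor day for the 2300s is Wednesday. For year 45: 45÷12 = 3 r 9, and 9÷4 = 2, so 3+9+2 = 14.
Wednesday + 14 ≡ Wednesday — that's 2345's doomsday.
In January the doomsday date is Jan 3 (2345 is not a leap year).
Jan 6 is 3 days after Jan 3; 3 mod 7 = 3, so Wednesday + 3 = Saturday.
4113 mod 7 = 4, so 4113 days after a Saturday is Saturday + 4 = Wednesday.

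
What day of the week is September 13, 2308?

Sunday

Doomsday rule: the anchor day for the 2300s is Wednesday. For year 08: 8÷12 = 0 r 8, and 8÷4 = 2, so 0+8+2 = 10.
Wednesday + 10 ≡ Saturday — that's 2308's doomsday.
In September the doomsday date is Sep 5.
Sep 13 is 8 days after Sep 5; 8 mod 7 = 1, so Saturday + 1 = Sunday.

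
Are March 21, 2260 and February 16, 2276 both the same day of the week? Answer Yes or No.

Yes

From Mar 21, 2260 to Feb 16, 2276 is 5810 days.
5810 mod 7 = 0, so they are the same weekday.
(Mar 21, 2260 is a Wednesday; Feb 16, 2276 is a Wednesday.)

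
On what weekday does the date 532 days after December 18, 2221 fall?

Tuesday

First find the weekday of Dec 18, 2221. Doomsday rule: the anchor day for the 2200s is Friday. For year 21: 21÷12 = 1 r 9, and 9÷4 = 2, so 1+9+2 = 12.
Friday + 12 ≡ Wednesday — that's 2221's doomsday.
In December the doomsday date is Dec 12.
Dec 18 is 6 days after Dec 12; 6 mod 7 = 6, so Wednesday + 6 = Tuesday.
532 mod 7 = 0, so 532 days after a Tuesday is Tuesday + 0 = Tuesday.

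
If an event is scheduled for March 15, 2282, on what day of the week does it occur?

Doomsday rule: the anchor day for the 2200s is Friday. For year 82: 82÷12 = 6 r 10, and 10÷4 = 2, so 6+10+2 = 18.
Friday + 18 ≡ Tuesday — that's 2282's doomsday.
In March the doomsday date is Mar 14.
Mar 15 is 1 day after Mar 14; 1 mod 7 = 1, so Tuesday + 1 = Wednesday.

Wednesday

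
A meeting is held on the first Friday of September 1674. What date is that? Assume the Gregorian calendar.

September 7, 1674

September 1, 1674 is a Saturday.
The first Friday is therefore September 7 (6 days later).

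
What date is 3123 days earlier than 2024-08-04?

January 16, 2016

−366 (one year; includes Feb 29, 2024) → Aug 4, 2023 (2757 left).
−365 (one year) → Aug 4, 2022 (2392 left).
−365 (one year) → Aug 4, 2021 (2027 left).
−365 (one year) → Aug 4, 2020 (1662 left).
−366 (one year; includes Feb 29, 2020) → Aug 4, 2019 (1296 left).
−365 (one year) → Aug 4, 2018 (931 left).
−365 (one year) → Aug 4, 2017 (566 left).
−365 (one year) → Aug 4, 2016 (201 left).
−4 → Jul 31, 2016 (end of Jul, 31 days; 197 left).
−31 → Jun 30, 2016 (end of Jun, 30 days; 166 left).
−30 → May 31, 2016 (end of May, 31 days; 136 left).
−31 → Apr 30, 2016 (end of Apr, 30 days; 105 left).
−30 → Mar 31, 2016 (end of Mar, 31 days; 75 left).
−31 → Feb 29, 2016 (end of Feb, 29 days; 44 left).
−29 → Jan 31, 2016 (end of Jan, 31 days; 15 left).
−15 → Jan 16, 2016.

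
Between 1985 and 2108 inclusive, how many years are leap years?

Multiples of 4 in [1985,2108]: 31.
Of those, multiples of 100: 2 (not leap unless ÷400).
Multiples of 400: 1.
Leap years = 31 − 2 + 1 = 30.

30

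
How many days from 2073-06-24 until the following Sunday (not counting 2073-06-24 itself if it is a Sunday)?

1

Jun 24, 2073 is a Saturday.
From Saturday to the next Sunday is 1 day.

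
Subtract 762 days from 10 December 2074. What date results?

−365 (one year) → Dec 10, 2073 (397 left).
−10 → Nov 30, 2073 (end of Nov, 30 days; 387 left).
−30 → Oct 31, 2073 (end of Oct, 31 days; 357 left).
−31 → Sep 30, 2073 (end of Sep, 30 days; 326 left).
−30 → Aug 31, 2073 (end of Aug, 31 days; 296 left).
−31 → Jul 31, 2073 (end of Jul, 31 days; 265 left).
−31 → Jun 30, 2073 (end of Jun, 30 days; 234 left).
−30 → May 31, 2073 (end of May, 31 days; 204 left).
−31 → Apr 30, 2073 (end of Apr, 30 days; 173 left).
−30 → Mar 31, 2073 (end of Mar, 31 days; 143 left).
−31 → Feb 28, 2073 (end of Feb, 28 days; 112 left).
−28 → Jan 31, 2073 (end of Jan, 31 days; 84 left).
−31 → Dec 31, 2072 (end of Dec, 31 days; 53 left).
−31 → Nov 30, 2072 (end of Nov, 30 days; 22 left).
−22 → Nov 8, 2072.

November 8, 2072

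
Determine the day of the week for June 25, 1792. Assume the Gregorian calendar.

Doomsday rule: the anchor day for the 1700s is Sunday. For year 92: 92÷12 = 7 r 8, and 8÷4 = 2, so 7+8+2 = 17.
Sunday + 17 ≡ Wednesday — that's 1792's doomsday.
In June the doomsday date is Jun 6.
Jun 25 is 19 days after Jun 6; 19 mod 7 = 5, so Wednesday + 5 = Monday.

Monday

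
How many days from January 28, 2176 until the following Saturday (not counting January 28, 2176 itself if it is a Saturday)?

Jan 28, 2176 is a Sunday.
From Sunday to the next Saturday is 6 days.

6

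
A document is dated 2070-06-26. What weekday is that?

Doomsday rule: the anchor day for the 2000s is Tuesday. For year 70: 70÷12 = 5 r 10, and 10÷4 = 2, so 5+10+2 = 17.
Tuesday + 17 ≡ Friday — that's 2070's doomsday.
In June the doomsday date is Jun 6.
Jun 26 is 20 days after Jun 6; 20 mod 7 = 6, so Friday + 6 = Thursday.

Thursday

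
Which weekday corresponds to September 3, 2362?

Monday

Doomsday rule: the anchor day for the 2300s is Wednesday. For year 62: 62÷12 = 5 r 2, and 2÷4 = 0, so 5+2+0 = 7.
Wednesday + 7 ≡ Wednesday — that's 2362's doomsday.
In September the doomsday date is Sep 5.
Sep 3 is 2 days before Sep 5; 2 mod 7 = 2, so Wednesday − 2 = Monday.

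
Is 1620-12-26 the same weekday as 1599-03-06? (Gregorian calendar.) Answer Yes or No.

Yes

From Mar 6, 1599 to Dec 26, 1620 is 7966 days.
7966 mod 7 = 0, so they are the same weekday.
(Mar 6, 1599 is a Saturday; Dec 26, 1620 is a Saturday.)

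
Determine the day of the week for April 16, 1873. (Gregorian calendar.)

Wednesday

January 1, 1873 is a Wednesday.
Jan 1, 1873 → Feb 1, 1873: 31 days (January has 31).
Feb 1, 1873 → Mar 1, 1873: 28 days (February has 28).
Mar 1, 1873 → Apr 1, 1873: 31 days (March has 31).
Apr 1, 1873 → Apr 16, 1873: 15 days.
Total: 105 days.
105 mod 7 = 0, so Wednesday + 0 = Wednesday.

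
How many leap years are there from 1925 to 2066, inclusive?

Multiples of 4 in [1925,2066]: 35.
Of those, multiples of 100: 1 (not leap unless ÷400).
Multiples of 400: 1.
Leap years = 35 − 1 + 1 = 35.

35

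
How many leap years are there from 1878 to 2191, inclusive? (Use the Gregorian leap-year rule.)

Multiples of 4 in [1878,2191]: 78.
Of those, multiples of 100: 3 (not leap unless ÷400).
Multiples of 400: 1.
Leap years = 78 − 3 + 1 = 76.

76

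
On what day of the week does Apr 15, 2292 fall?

Friday

Doomsday rule: the anchor day for the 2200s is Friday. For year 92: 92÷12 = 7 r 8, and 8÷4 = 2, so 7+8+2 = 17.
Friday + 17 ≡ Monday — that's 2292's doomsday.
In April the doomsday date is Apr 4.
Apr 15 is 11 days after Apr 4; 11 mod 7 = 4, so Monday + 4 = Friday.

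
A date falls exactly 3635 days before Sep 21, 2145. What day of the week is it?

Sep 21, 2145 is a Tuesday.
3635 mod 7 = 2, so 3635 days before a Tuesday is Tuesday − 2 = Sunday.

Sunday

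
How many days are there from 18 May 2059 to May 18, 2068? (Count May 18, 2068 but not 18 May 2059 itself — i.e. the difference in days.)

May 18, 2059 → May 18, 2060: 366 days (Feb 29, 2060 is in that span).
May 18, 2060 → May 18, 2061: 365 days.
May 18, 2061 → May 18, 2062: 365 days.
May 18, 2062 → May 18, 2063: 365 days.
May 18, 2063 → May 18, 2064: 366 days (Feb 29, 2064 is in that span).
May 18, 2064 → May 18, 2065: 365 days.
May 18, 2065 → May 18, 2066: 365 days.
May 18, 2066 → May 18, 2067: 365 days.
May 18, 2067 → Jun 18, 2067: 31 days (May has 31).
Jun 18, 2067 → Jul 18, 2067: 30 days (June has 30).
Jul 18, 2067 → Aug 18, 2067: 31 days (July has 31).
Aug 18, 2067 → Sep 18, 2067: 31 days (August has 31).
Sep 18, 2067 → Oct 18, 2067: 30 days (September has 30).
Oct 18, 2067 → Nov 18, 2067: 31 days (October has 31).
Nov 18, 2067 → Dec 18, 2067: 30 days (November has 30).
Dec 18, 2067 → Jan 18, 2068: 31 days (December has 31).
Jan 18, 2068 → Feb 18, 2068: 31 days (January has 31).
Feb 18, 2068 → Mar 18, 2068: 29 days (February has 29).
Mar 18, 2068 → Apr 18, 2068: 31 days (March has 31).
Apr 18, 2068 → May 18, 2068: 30 days.
Total: 3288 days.

3288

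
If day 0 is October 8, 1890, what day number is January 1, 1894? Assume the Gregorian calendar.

Oct 8, 1890 → Oct 8, 1891: 365 days.
Oct 8, 1891 → Oct 8, 1892: 366 days (Feb 29, 1892 is in that span).
Oct 8, 1892 → Oct 8, 1893: 365 days.
Oct 8, 1893 → Nov 8, 1893: 31 days (October has 31).
Nov 8, 1893 → Dec 8, 1893: 30 days (November has 30).
Dec 8, 1893 → Jan 1, 1894: 24 days.
Total: 1181 days.

1181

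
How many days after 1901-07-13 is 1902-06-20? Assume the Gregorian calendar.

342

Jul 13, 1901 → Aug 13, 1901: 31 days (July has 31).
Aug 13, 1901 → Sep 13, 1901: 31 days (August has 31).
Sep 13, 1901 → Oct 13, 1901: 30 days (September has 30).
Oct 13, 1901 → Nov 13, 1901: 31 days (October has 31).
Nov 13, 1901 → Dec 13, 1901: 30 days (November has 30).
Dec 13, 1901 → Jan 13, 1902: 31 days (December has 31).
Jan 13, 1902 → Feb 13, 1902: 31 days (January has 31).
Feb 13, 1902 → Mar 13, 1902: 28 days (February has 28).
Mar 13, 1902 → Apr 13, 1902: 31 days (March has 31).
Apr 13, 1902 → May 13, 1902: 30 days (April has 30).
May 13, 1902 → Jun 13, 1902: 31 days (May has 31).
Jun 13, 1902 → Jun 20, 1902: 7 days.
Total: 342 days.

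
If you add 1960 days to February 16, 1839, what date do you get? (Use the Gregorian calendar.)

+365 (one year) → Feb 16, 1840 (1595 left).
+366 (one year; includes Feb 29, 1840) → Feb 16, 1841 (1229 left).
+365 (one year) → Feb 16, 1842 (864 left).
+365 (one year) → Feb 16, 1843 (499 left).
+365 (one year) → Feb 16, 1844 (134 left).
Feb has 29 days: +14 → Mar 1, 1844 (120 left).
Mar has 31 days: +31 → Apr 1, 1844 (89 left).
Apr has 30 days: +30 → May 1, 1844 (59 left).
May has 31 days: +31 → Jun 1, 1844 (28 left).
+28 → Jun 29, 1844.

June 29, 1844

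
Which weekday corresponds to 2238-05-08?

Doomsday rule: the anchor day for the 2200s is Friday. For year 38: 38÷12 = 3 r 2, and 2÷4 = 0, so 3+2+0 = 5.
Friday + 5 ≡ Wednesday — that's 2238's doomsday.
In May the doomsday date is May 9.
May 8 is 1 day before May 9; 1 mod 7 = 1, so Wednesday − 1 = Tuesday.

Tuesday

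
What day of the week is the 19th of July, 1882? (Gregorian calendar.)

Doomsday rule: the anchor day for the 1800s is Friday. For year 82: 82÷12 = 6 r 10, and 10÷4 = 2, so 6+10+2 = 18.
Friday + 18 ≡ Tuesday — that's 1882's doomsday.
In July the doomsday date is Jul 11.
Jul 19 is 8 days after Jul 11; 8 mod 7 = 1, so Tuesday + 1 = Wednesday.

Wednesday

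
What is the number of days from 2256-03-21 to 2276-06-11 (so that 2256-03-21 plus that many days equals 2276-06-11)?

7387

Mar 21, 2256 → Mar 21, 2257: 365 days.
Mar 21, 2257 → Mar 21, 2258: 365 days.
Mar 21, 2258 → Mar 21, 2259: 365 days.
Mar 21, 2259 → Mar 21, 2260: 366 days (Feb 29, 2260 is in that span).
Mar 21, 2260 → Mar 21, 2261: 365 days.
Mar 21, 2261 → Mar 21, 2262: 365 days.
Mar 21, 2262 → Mar 21, 2263: 365 days.
Mar 21, 2263 → Mar 21, 2264: 366 days (Feb 29, 2264 is in that span).
Mar 21, 2264 → Mar 21, 2265: 365 days.
Mar 21, 2265 → Mar 21, 2266: 365 days.
Mar 21, 2266 → Mar 21, 2267: 365 days.
Mar 21, 2267 → Mar 21, 2268: 366 days (Feb 29, 2268 is in that span).
Mar 21, 2268 → Mar 21, 2269: 365 days.
Mar 21, 2269 → Mar 21, 2270: 365 days.
Mar 21, 2270 → Mar 21, 2271: 365 days.
Mar 21, 2271 → Mar 21, 2272: 366 days (Feb 29, 2272 is in that span).
Mar 21, 2272 → Mar 21, 2273: 365 days.
Mar 21, 2273 → Mar 21, 2274: 365 days.
Mar 21, 2274 → Mar 21, 2275: 365 days.
Mar 21, 2275 → Mar 21, 2276: 366 days (Feb 29, 2276 is in that span).
Mar 21, 2276 → Apr 21, 2276: 31 days (March has 31).
Apr 21, 2276 → May 21, 2276: 30 days (April has 30).
May 21, 2276 → Jun 11, 2276: 21 days.
Total: 7387 days.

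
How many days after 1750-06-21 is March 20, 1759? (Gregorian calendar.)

Jun 21, 1750 → Jun 21, 1751: 365 days.
Jun 21, 1751 → Jun 21, 1752: 366 days (Feb 29, 1752 is in that span).
Jun 21, 1752 → Jun 21, 1753: 365 days.
Jun 21, 1753 → Jun 21, 1754: 365 days.
Jun 21, 1754 → Jun 21, 1755: 365 days.
Jun 21, 1755 → Jun 21, 1756: 366 days (Feb 29, 1756 is in that span).
Jun 21, 1756 → Jun 21, 1757: 365 days.
Jun 21, 1757 → Jun 21, 1758: 365 days.
Jun 21, 1758 → Jul 21, 1758: 30 days (June has 30).
Jul 21, 1758 → Aug 21, 1758: 31 days (July has 31).
Aug 21, 1758 → Sep 21, 1758: 31 days (August has 31).
Sep 21, 1758 → Oct 21, 1758: 30 days (September has 30).
Oct 21, 1758 → Nov 21, 1758: 31 days (October has 31).
Nov 21, 1758 → Dec 21, 1758: 30 days (November has 30).
Dec 21, 1758 → Jan 21, 1759: 31 days (December has 31).
Jan 21, 1759 → Feb 21, 1759: 31 days (January has 31).
Feb 21, 1759 → Mar 20, 1759: 27 days.
Total: 3194 days.

3194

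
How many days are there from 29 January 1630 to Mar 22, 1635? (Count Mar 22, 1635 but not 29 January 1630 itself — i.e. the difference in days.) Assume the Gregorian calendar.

1878

Jan 29, 1630 → Jan 29, 1631: 365 days.
Jan 29, 1631 → Jan 29, 1632: 365 days.
Jan 29, 1632 → Jan 29, 1633: 366 days (Feb 29, 1632 is in that span).
Jan 29, 1633 → Jan 29, 1634: 365 days.
Jan 29, 1634 → Jan 29, 1635: 365 days.
Jan 29, 1635 → Feb 28, 1635: 30 days (January has 31).
Feb 28, 1635 → Mar 22, 1635: 22 days.
Total: 1878 days.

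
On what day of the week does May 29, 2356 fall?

Doomsday rule: the anchor day for the 2300s is Wednesday. For year 56: 56÷12 = 4 r 8, and 8÷4 = 2, so 4+8+2 = 14.
Wednesday + 14 ≡ Wednesday — that's 2356's doomsday.
In May the doomsday date is May 9.
May 29 is 20 days after May 9; 20 mod 7 = 6, so Wednesday + 6 = Tuesday.

Tuesday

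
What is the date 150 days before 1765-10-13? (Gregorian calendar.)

−13 → Sep 30, 1765 (end of Sep, 30 days; 137 left).
−30 → Aug 31, 1765 (end of Aug, 31 days; 107 left).
−31 → Jul 31, 1765 (end of Jul, 31 days; 76 left).
−31 → Jun 30, 1765 (end of Jun, 30 days; 45 left).
−30 → May 31, 1765 (end of May, 31 days; 15 left).
−15 → May 16, 1765.

May 16, 1765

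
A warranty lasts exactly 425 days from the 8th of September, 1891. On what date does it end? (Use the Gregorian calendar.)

+366 (one year; includes Feb 29, 1892) → Sep 8, 1892 (59 left).
Sep has 30 days: +23 → Oct 1, 1892 (36 left).
Oct has 31 days: +31 → Nov 1, 1892 (5 left).
+5 → Nov 6, 1892.

November 6, 1892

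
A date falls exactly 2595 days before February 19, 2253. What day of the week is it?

First find the weekday of Feb 19, 2253. Doomsday rule: the anchor day for the 2200s is Friday. For year 53: 53÷12 = 4 r 5, and 5÷4 = 1, so 4+5+1 = 10.
Friday + 10 ≡ Monday — that's 2253's doomsday.
In February the doomsday date is Feb 28 (2253 is not a leap year).
Feb 19 is 9 days before Feb 28; 9 mod 7 = 2, so Monday − 2 = Saturday.
2595 mod 7 = 5, so 2595 days before a Saturday is Saturday − 5 = Monday.

Monday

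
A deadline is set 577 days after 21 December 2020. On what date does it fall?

July 21, 2022

+365 (one year) → Dec 21, 2021 (212 left).
Dec has 31 days: +11 → Jan 1, 2022 (201 left).
Jan has 31 days: +31 → Feb 1, 2022 (170 left).
Feb has 28 days: +28 → Mar 1, 2022 (142 left).
Mar has 31 days: +31 → Apr 1, 2022 (111 left).
Apr has 30 days: +30 → May 1, 2022 (81 left).
May has 31 days: +31 → Jun 1, 2022 (50 left).
Jun has 30 days: +30 → Jul 1, 2022 (20 left).
+20 → Jul 21, 2022.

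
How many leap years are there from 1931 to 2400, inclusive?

Multiples of 4 in [1931,2400]: 118.
Of those, multiples of 100: 5 (not leap unless ÷400).
Multiples of 400: 2.
Leap years = 118 − 5 + 2 = 115.

115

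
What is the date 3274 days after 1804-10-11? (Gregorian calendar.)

September 28, 1813

+365 (one year) → Oct 11, 1805 (2909 left).
+365 (one year) → Oct 11, 1806 (2544 left).
+365 (one year) → Oct 11, 1807 (2179 left).
+366 (one year; includes Feb 29, 1808) → Oct 11, 1808 (1813 left).
+365 (one year) → Oct 11, 1809 (1448 left).
+365 (one year) → Oct 11, 1810 (1083 left).
+365 (one year) → Oct 11, 1811 (718 left).
+366 (one year; includes Feb 29, 1812) → Oct 11, 1812 (352 left).
Oct has 31 days: +21 → Nov 1, 1812 (331 left).
Nov has 30 days: +30 → Dec 1, 1812 (301 left).
Dec has 31 days: +31 → Jan 1, 1813 (270 left).
Jan has 31 days: +31 → Feb 1, 1813 (239 left).
Feb has 28 days: +28 → Mar 1, 1813 (211 left).
Mar has 31 days: +31 → Apr 1, 1813 (180 left).
Apr has 30 days: +30 → May 1, 1813 (150 left).
May has 31 days: +31 → Jun 1, 1813 (119 left).
Jun has 30 days: +30 → Jul 1, 1813 (89 left).
Jul has 31 days: +31 → Aug 1, 1813 (58 left).
Aug has 31 days: +31 → Sep 1, 1813 (27 left).
+27 → Sep 28, 1813.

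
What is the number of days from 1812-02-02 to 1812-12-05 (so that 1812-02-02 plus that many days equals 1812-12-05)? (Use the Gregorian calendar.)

Feb 2, 1812 → Mar 2, 1812: 29 days (February has 29).
Mar 2, 1812 → Apr 2, 1812: 31 days (March has 31).
Apr 2, 1812 → May 2, 1812: 30 days (April has 30).
May 2, 1812 → Jun 2, 1812: 31 days (May has 31).
Jun 2, 1812 → Jul 2, 1812: 30 days (June has 30).
Jul 2, 1812 → Aug 2, 1812: 31 days (July has 31).
Aug 2, 1812 → Sep 2, 1812: 31 days (August has 31).
Sep 2, 1812 → Oct 2, 1812: 30 days (September has 30).
Oct 2, 1812 → Nov 2, 1812: 31 days (October has 31).
Nov 2, 1812 → Dec 2, 1812: 30 days (November has 30).
Dec 2, 1812 → Dec 5, 1812: 3 days.
Total: 307 days.

307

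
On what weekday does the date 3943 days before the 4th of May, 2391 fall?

May 4, 2391 is a Saturday.
3943 mod 7 = 2, so 3943 days before a Saturday is Saturday − 2 = Thursday.

Thursday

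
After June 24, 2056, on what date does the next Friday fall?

Jun 24, 2056 is a Saturday.
From Saturday to the next Friday is 6 days.
Jun 24, 2056 + 6 = Jun 30, 2056.

June 30, 2056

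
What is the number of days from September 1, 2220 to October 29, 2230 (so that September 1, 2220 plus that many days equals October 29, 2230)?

Sep 1, 2220 → Sep 1, 2221: 365 days.
Sep 1, 2221 → Sep 1, 2222: 365 days.
Sep 1, 2222 → Sep 1, 2223: 365 days.
Sep 1, 2223 → Sep 1, 2224: 366 days (Feb 29, 2224 is in that span).
Sep 1, 2224 → Sep 1, 2225: 365 days.
Sep 1, 2225 → Sep 1, 2226: 365 days.
Sep 1, 2226 → Sep 1, 2227: 365 days.
Sep 1, 2227 → Sep 1, 2228: 366 days (Feb 29, 2228 is in that span).
Sep 1, 2228 → Sep 1, 2229: 365 days.
Sep 1, 2229 → Sep 1, 2230: 365 days.
Sep 1, 2230 → Oct 1, 2230: 30 days (September has 30).
Oct 1, 2230 → Oct 29, 2230: 28 days.
Total: 3710 days.

3710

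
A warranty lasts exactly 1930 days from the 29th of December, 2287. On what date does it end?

+366 (one year; includes Feb 29, 2288) → Dec 29, 2288 (1564 left).
+365 (one year) → Dec 29, 2289 (1199 left).
+365 (one year) → Dec 29, 2290 (834 left).
+365 (one year) → Dec 29, 2291 (469 left).
+366 (one year; includes Feb 29, 2292) → Dec 29, 2292 (103 left).
Dec has 31 days: +3 → Jan 1, 2293 (100 left).
Jan has 31 days: +31 → Feb 1, 2293 (69 left).
Feb has 28 days: +28 → Mar 1, 2293 (41 left).
Mar has 31 days: +31 → Apr 1, 2293 (10 left).
+10 → Apr 11, 2293.

April 11, 2293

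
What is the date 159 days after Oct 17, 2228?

March 25, 2229

Oct has 31 days: +15 → Nov 1, 2228 (144 left).
Nov has 30 days: +30 → Dec 1, 2228 (114 left).
Dec has 31 days: +31 → Jan 1, 2229 (83 left).
Jan has 31 days: +31 → Feb 1, 2229 (52 left).
Feb has 28 days: +28 → Mar 1, 2229 (24 left).
+24 → Mar 25, 2229.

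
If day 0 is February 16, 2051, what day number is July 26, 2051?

Feb 16, 2051 → Mar 16, 2051: 28 days (February has 28).
Mar 16, 2051 → Apr 16, 2051: 31 days (March has 31).
Apr 16, 2051 → May 16, 2051: 30 days (April has 30).
May 16, 2051 → Jun 16, 2051: 31 days (May has 31).
Jun 16, 2051 → Jul 16, 2051: 30 days (June has 30).
Jul 16, 2051 → Jul 26, 2051: 10 days.
Total: 160 days.

160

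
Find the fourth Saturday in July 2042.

July 26, 2042

July 1, 2042 is a Tuesday.
The first Saturday is therefore July 5 (4 days later).
The fourth Saturday is 5 + 3×7 = July 26.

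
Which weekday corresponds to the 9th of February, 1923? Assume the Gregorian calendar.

January 1, 1923 is a Monday.
Jan 1, 1923 → Feb 1, 1923: 31 days (January has 31).
Feb 1, 1923 → Feb 9, 1923: 8 days.
Total: 39 days.
39 mod 7 = 4, so Monday + 4 = Friday.

Friday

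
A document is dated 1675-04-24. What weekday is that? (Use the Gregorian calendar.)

Wednesday

Doomsday rule: the anchor day for the 1600s is Tuesday. For year 75: 75÷12 = 6 r 3, and 3÷4 = 0, so 6+3+0 = 9.
Tuesday + 9 ≡ Thursday — that's 1675's doomsday.
In April the doomsday date is Apr 4.
Apr 24 is 20 days after Apr 4; 20 mod 7 = 6, so Thursday + 6 = Wednesday.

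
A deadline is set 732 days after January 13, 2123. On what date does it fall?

January 14, 2125

+365 (one year) → Jan 13, 2124 (367 left).
Jan has 31 days: +19 → Feb 1, 2124 (348 left).
Feb has 29 days: +29 → Mar 1, 2124 (319 left).
Mar has 31 days: +31 → Apr 1, 2124 (288 left).
Apr has 30 days: +30 → May 1, 2124 (258 left).
May has 31 days: +31 → Jun 1, 2124 (227 left).
Jun has 30 days: +30 → Jul 1, 2124 (197 left).
Jul has 31 days: +31 → Aug 1, 2124 (166 left).
Aug has 31 days: +31 → Sep 1, 2124 (135 left).
Sep has 30 days: +30 → Oct 1, 2124 (105 left).
Oct has 31 days: +31 → Nov 1, 2124 (74 left).
Nov has 30 days: +30 → Dec 1, 2124 (44 left).
Dec has 31 days: +31 → Jan 1, 2125 (13 left).
+13 → Jan 14, 2125.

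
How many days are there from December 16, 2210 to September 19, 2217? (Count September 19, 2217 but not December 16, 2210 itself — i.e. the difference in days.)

Dec 16, 2210 → Dec 16, 2211: 365 days.
Dec 16, 2211 → Dec 16, 2212: 366 days (Feb 29, 2212 is in that span).
Dec 16, 2212 → Dec 16, 2213: 365 days.
Dec 16, 2213 → Dec 16, 2214: 365 days.
Dec 16, 2214 → Dec 16, 2215: 365 days.
Dec 16, 2215 → Dec 16, 2216: 366 days (Feb 29, 2216 is in that span).
Dec 16, 2216 → Jan 16, 2217: 31 days (December has 31).
Jan 16, 2217 → Feb 16, 2217: 31 days (January has 31).
Feb 16, 2217 → Mar 16, 2217: 28 days (February has 28).
Mar 16, 2217 → Apr 16, 2217: 31 days (March has 31).
Apr 16, 2217 → May 16, 2217: 30 days (April has 30).
May 16, 2217 → Jun 16, 2217: 31 days (May has 31).
Jun 16, 2217 → Jul 16, 2217: 30 days (June has 30).
Jul 16, 2217 → Aug 16, 2217: 31 days (July has 31).
Aug 16, 2217 → Sep 16, 2217: 31 days (August has 31).
Sep 16, 2217 → Sep 19, 2217: 3 days.
Total: 2469 days.

2469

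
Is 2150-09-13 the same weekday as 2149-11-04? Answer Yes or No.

From Nov 4, 2149 to Sep 13, 2150 is 313 days.
313 mod 7 = 5, so they are different weekdays.
(Nov 4, 2149 is a Tuesday; Sep 13, 2150 is a Sunday.)

No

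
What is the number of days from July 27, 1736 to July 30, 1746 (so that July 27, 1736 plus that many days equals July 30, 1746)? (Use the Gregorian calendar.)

3655

Jul 27, 1736 → Jul 27, 1737: 365 days.
Jul 27, 1737 → Jul 27, 1738: 365 days.
Jul 27, 1738 → Jul 27, 1739: 365 days.
Jul 27, 1739 → Jul 27, 1740: 366 days (Feb 29, 1740 is in that span).
Jul 27, 1740 → Jul 27, 1741: 365 days.
Jul 27, 1741 → Jul 27, 1742: 365 days.
Jul 27, 1742 → Jul 27, 1743: 365 days.
Jul 27, 1743 → Jul 27, 1744: 366 days (Feb 29, 1744 is in that span).
Jul 27, 1744 → Jul 27, 1745: 365 days.
Jul 27, 1745 → Aug 27, 1745: 31 days (July has 31).
Aug 27, 1745 → Sep 27, 1745: 31 days (August has 31).
Sep 27, 1745 → Oct 27, 1745: 30 days (September has 30).
Oct 27, 1745 → Nov 27, 1745: 31 days (October has 31).
Nov 27, 1745 → Dec 27, 1745: 30 days (November has 30).
Dec 27, 1745 → Jan 27, 1746: 31 days (December has 31).
Jan 27, 1746 → Feb 27, 1746: 31 days (January has 31).
Feb 27, 1746 → Mar 27, 1746: 28 days (February has 28).
Mar 27, 1746 → Apr 27, 1746: 31 days (March has 31).
Apr 27, 1746 → May 27, 1746: 30 days (April has 30).
May 27, 1746 → Jun 27, 1746: 31 days (May has 31).
Jun 27, 1746 → Jul 27, 1746: 30 days (June has 30).
Jul 27, 1746 → Jul 30, 1746: 3 days.
Total: 3655 days.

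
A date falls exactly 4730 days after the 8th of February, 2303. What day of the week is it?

Friday

Feb 8, 2303 is a Sunday.
4730 mod 7 = 5, so 4730 days after a Sunday is Sunday + 5 = Friday.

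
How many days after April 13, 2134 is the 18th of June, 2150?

5910

Apr 13, 2134 → Apr 13, 2135: 365 days.
Apr 13, 2135 → Apr 13, 2136: 366 days (Feb 29, 2136 is in that span).
Apr 13, 2136 → Apr 13, 2137: 365 days.
Apr 13, 2137 → Apr 13, 2138: 365 days.
Apr 13, 2138 → Apr 13, 2139: 365 days.
Apr 13, 2139 → Apr 13, 2140: 366 days (Feb 29, 2140 is in that span).
Apr 13, 2140 → Apr 13, 2141: 365 days.
Apr 13, 2141 → Apr 13, 2142: 365 days.
Apr 13, 2142 → Apr 13, 2143: 365 days.
Apr 13, 2143 → Apr 13, 2144: 366 days (Feb 29, 2144 is in that span).
Apr 13, 2144 → Apr 13, 2145: 365 days.
Apr 13, 2145 → Apr 13, 2146: 365 days.
Apr 13, 2146 → Apr 13, 2147: 365 days.
Apr 13, 2147 → Apr 13, 2148: 366 days (Feb 29, 2148 is in that span).
Apr 13, 2148 → Apr 13, 2149: 365 days.
Apr 13, 2149 → Apr 13, 2150: 365 days.
Apr 13, 2150 → May 13, 2150: 30 days (April has 30).
May 13, 2150 → Jun 13, 2150: 31 days (May has 31).
Jun 13, 2150 → Jun 18, 2150: 5 days.
Total: 5910 days.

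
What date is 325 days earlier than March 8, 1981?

April 17, 1980

−8 → Feb 28, 1981 (end of Feb, 28 days; 317 left).
−28 → Jan 31, 1981 (end of Jan, 31 days; 289 left).
−31 → Dec 31, 1980 (end of Dec, 31 days; 258 left).
−31 → Nov 30, 1980 (end of Nov, 30 days; 227 left).
−30 → Oct 31, 1980 (end of Oct, 31 days; 197 left).
−31 → Sep 30, 1980 (end of Sep, 30 days; 166 left).
−30 → Aug 31, 1980 (end of Aug, 31 days; 136 left).
−31 → Jul 31, 1980 (end of Jul, 31 days; 105 left).
−31 → Jun 30, 1980 (end of Jun, 30 days; 74 left).
−30 → May 31, 1980 (end of May, 31 days; 44 left).
−31 → Apr 30, 1980 (end of Apr, 30 days; 13 left).
−13 → Apr 17, 1980.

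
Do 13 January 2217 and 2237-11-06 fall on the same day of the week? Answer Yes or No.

From Jan 13, 2217 to Nov 6, 2237 is 7602 days.
7602 mod 7 = 0, so they are the same weekday.
(Jan 13, 2217 is a Monday; Nov 6, 2237 is a Monday.)

Yes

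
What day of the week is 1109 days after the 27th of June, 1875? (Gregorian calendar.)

Wednesday

First find the weekday of Jun 27, 1875. Doomsday rule: the anchor day for the 1800s is Friday. For year 75: 75÷12 = 6 r 3, and 3÷4 = 0, so 6+3+0 = 9.
Friday + 9 ≡ Sunday — that's 1875's doomsday.
In June the doomsday date is Jun 6.
Jun 27 is 21 days after Jun 6; 21 mod 7 = 0, so Sunday + 0 = Sunday.
1109 mod 7 = 3, so 1109 days after a Sunday is Sunday + 3 = Wednesday.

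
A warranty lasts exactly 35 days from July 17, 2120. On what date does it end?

Jul has 31 days: +15 → Aug 1, 2120 (20 left).
+20 → Aug 21, 2120.

August 21, 2120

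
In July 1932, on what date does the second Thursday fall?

July 1, 1932 is a Friday.
The first Thursday is therefore July 7 (6 days later).
The second Thursday is 7 + 1×7 = July 14.

July 14, 1932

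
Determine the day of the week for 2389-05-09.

Tuesday

Doomsday rule: the anchor day for the 2300s is Wednesday. For year 89: 89÷12 = 7 r 5, and 5÷4 = 1, so 7+5+1 = 13.
Wednesday + 13 ≡ Tuesday — that's 2389's doomsday.
In May the doomsday date is May 9.
May 9 is the doomsday itself: Tuesday.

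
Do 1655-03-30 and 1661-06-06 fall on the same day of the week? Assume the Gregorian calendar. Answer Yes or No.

From Mar 30, 1655 to Jun 6, 1661 is 2260 days.
2260 mod 7 = 6, so they are different weekdays.
(Mar 30, 1655 is a Tuesday; Jun 6, 1661 is a Monday.)

No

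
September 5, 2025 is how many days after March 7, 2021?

1643

Mar 7, 2021 → Mar 7, 2022: 365 days.
Mar 7, 2022 → Mar 7, 2023: 365 days.
Mar 7, 2023 → Mar 7, 2024: 366 days (Feb 29, 2024 is in that span).
Mar 7, 2024 → Mar 7, 2025: 365 days.
Mar 7, 2025 → Apr 7, 2025: 31 days (March has 31).
Apr 7, 2025 → May 7, 2025: 30 days (April has 30).
May 7, 2025 → Jun 7, 2025: 31 days (May has 31).
Jun 7, 2025 → Jul 7, 2025: 30 days (June has 30).
Jul 7, 2025 → Aug 7, 2025: 31 days (July has 31).
Aug 7, 2025 → Sep 5, 2025: 29 days.
Total: 1643 days.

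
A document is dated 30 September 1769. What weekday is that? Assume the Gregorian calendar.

Doomsday rule: the anchor day for the 1700s is Sunday. For year 69: 69÷12 = 5 r 9, and 9÷4 = 2, so 5+9+2 = 16.
Sunday + 16 ≡ Tuesday — that's 1769's doomsday.
In September the doomsday date is Sep 5.
Sep 30 is 25 days after Sep 5; 25 mod 7 = 4, so Tuesday + 4 = Saturday.

Saturday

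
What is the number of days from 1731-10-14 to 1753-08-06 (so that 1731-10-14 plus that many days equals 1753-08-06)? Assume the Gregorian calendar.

Oct 14, 1731 → Oct 14, 1732: 366 days (Feb 29, 1732 is in that span).
Oct 14, 1732 → Oct 14, 1733: 365 days.
Oct 14, 1733 → Oct 14, 1734: 365 days.
Oct 14, 1734 → Oct 14, 1735: 365 days.
Oct 14, 1735 → Oct 14, 1736: 366 days (Feb 29, 1736 is in that span).
Oct 14, 1736 → Oct 14, 1737: 365 days.
Oct 14, 1737 → Oct 14, 1738: 365 days.
Oct 14, 1738 → Oct 14, 1739: 365 days.
Oct 14, 1739 → Oct 14, 1740: 366 days (Feb 29, 1740 is in that span).
Oct 14, 1740 → Oct 14, 1741: 365 days.
Oct 14, 1741 → Oct 14, 1742: 365 days.
Oct 14, 1742 → Oct 14, 1743: 365 days.
Oct 14, 1743 → Oct 14, 1744: 366 days (Feb 29, 1744 is in that span).
Oct 14, 1744 → Oct 14, 1745: 365 days.
Oct 14, 1745 → Oct 14, 1746: 365 days.
Oct 14, 1746 → Oct 14, 1747: 365 days.
Oct 14, 1747 → Oct 14, 1748: 366 days (Feb 29, 1748 is in that span).
Oct 14, 1748 → Oct 14, 1749: 365 days.
Oct 14, 1749 → Oct 14, 1750: 365 days.
Oct 14, 1750 → Oct 14, 1751: 365 days.
Oct 14, 1751 → Oct 14, 1752: 366 days (Feb 29, 1752 is in that span).
Oct 14, 1752 → Nov 14, 1752: 31 days (October has 31).
Nov 14, 1752 → Dec 14, 1752: 30 days (November has 30).
Dec 14, 1752 → Jan 14, 1753: 31 days (December has 31).
Jan 14, 1753 → Feb 14, 1753: 31 days (January has 31).
Feb 14, 1753 → Mar 14, 1753: 28 days (February has 28).
Mar 14, 1753 → Apr 14, 1753: 31 days (March has 31).
Apr 14, 1753 → May 14, 1753: 30 days (April has 30).
May 14, 1753 → Jun 14, 1753: 31 days (May has 31).
Jun 14, 1753 → Jul 14, 1753: 30 days (June has 30).
Jul 14, 1753 → Aug 6, 1753: 23 days.
Total: 7967 days.

7967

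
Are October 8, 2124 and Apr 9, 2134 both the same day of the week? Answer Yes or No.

No

From Oct 8, 2124 to Apr 9, 2134 is 3470 days.
3470 mod 7 = 5, so they are different weekdays.
(Oct 8, 2124 is a Sunday; Apr 9, 2134 is a Friday.)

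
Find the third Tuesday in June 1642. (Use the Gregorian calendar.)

June 1, 1642 is a Sunday.
The first Tuesday is therefore June 3 (2 days later).
The third Tuesday is 3 + 2×7 = June 17.

June 17, 1642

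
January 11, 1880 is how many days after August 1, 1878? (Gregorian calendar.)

Aug 1, 1878 → Aug 1, 1879: 365 days.
Aug 1, 1879 → Sep 1, 1879: 31 days (August has 31).
Sep 1, 1879 → Oct 1, 1879: 30 days (September has 30).
Oct 1, 1879 → Nov 1, 1879: 31 days (October has 31).
Nov 1, 1879 → Dec 1, 1879: 30 days (November has 30).
Dec 1, 1879 → Jan 1, 1880: 31 days (December has 31).
Jan 1, 1880 → Jan 11, 1880: 10 days.
Total: 528 days.

528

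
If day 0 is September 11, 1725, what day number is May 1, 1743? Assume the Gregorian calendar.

6441

Sep 11, 1725 → Sep 11, 1726: 365 days.
Sep 11, 1726 → Sep 11, 1727: 365 days.
Sep 11, 1727 → Sep 11, 1728: 366 days (Feb 29, 1728 is in that span).
Sep 11, 1728 → Sep 11, 1729: 365 days.
Sep 11, 1729 → Sep 11, 1730: 365 days.
Sep 11, 1730 → Sep 11, 1731: 365 days.
Sep 11, 1731 → Sep 11, 1732: 366 days (Feb 29, 1732 is in that span).
Sep 11, 1732 → Sep 11, 1733: 365 days.
Sep 11, 1733 → Sep 11, 1734: 365 days.
Sep 11, 1734 → Sep 11, 1735: 365 days.
Sep 11, 1735 → Sep 11, 1736: 366 days (Feb 29, 1736 is in that span).
Sep 11, 1736 → Sep 11, 1737: 365 days.
Sep 11, 1737 → Sep 11, 1738: 365 days.
Sep 11, 1738 → Sep 11, 1739: 365 days.
Sep 11, 1739 → Sep 11, 1740: 366 days (Feb 29, 1740 is in that span).
Sep 11, 1740 → Sep 11, 1741: 365 days.
Sep 11, 1741 → Sep 11, 1742: 365 days.
Sep 11, 1742 → Oct 11, 1742: 30 days (September has 30).
Oct 11, 1742 → Nov 11, 1742: 31 days (October has 31).
Nov 11, 1742 → Dec 11, 1742: 30 days (November has 30).
Dec 11, 1742 → Jan 11, 1743: 31 days (December has 31).
Jan 11, 1743 → Feb 11, 1743: 31 days (January has 31).
Feb 11, 1743 → Mar 11, 1743: 28 days (February has 28).
Mar 11, 1743 → Apr 11, 1743: 31 days (March has 31).
Apr 11, 1743 → May 1, 1743: 20 days.
Total: 6441 days.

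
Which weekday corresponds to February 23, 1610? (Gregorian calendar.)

Tuesday

Doomsday rule: the anchor day for the 1600s is Tuesday. For year 10: 10÷12 = 0 r 10, and 10÷4 = 2, so 0+10+2 = 12.
Tuesday + 12 ≡ Sunday — that's 1610's doomsday.
In February the doomsday date is Feb 28 (1610 is not a leap year).
Feb 23 is 5 days before Feb 28; 5 mod 7 = 5, so Sunday − 5 = Tuesday.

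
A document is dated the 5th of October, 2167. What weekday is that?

Monday

Doomsday rule: the anchor day for the 2100s is Sunday. For year 67: 67÷12 = 5 r 7, and 7÷4 = 1, so 5+7+1 = 13.
Sunday + 13 ≡ Saturday — that's 2167's doomsday.
In October the doomsday date is Oct 10.
Oct 5 is 5 days before Oct 10; 5 mod 7 = 5, so Saturday − 5 = Monday.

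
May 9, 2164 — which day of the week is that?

Doomsday rule: the anchor day for the 2100s is Sunday. For year 64: 64÷12 = 5 r 4, and 4÷4 = 1, so 5+4+1 = 10.
Sunday + 10 ≡ Wednesday — that's 2164's doomsday.
In May the doomsday date is May 9.
May 9 is the doomsday itself: Wednesday.

Wednesday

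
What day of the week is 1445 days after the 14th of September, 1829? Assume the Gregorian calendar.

Sep 14, 1829 is a Monday.
1445 mod 7 = 3, so 1445 days after a Monday is Monday + 3 = Thursday.

Thursday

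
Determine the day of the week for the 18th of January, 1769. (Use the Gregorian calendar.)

Wednesday

Doomsday rule: the anchor day for the 1700s is Sunday. For year 69: 69÷12 = 5 r 9, and 9÷4 = 2, so 5+9+2 = 16.
Sunday + 16 ≡ Tuesday — that's 1769's doomsday.
In January the doomsday date is Jan 3 (1769 is not a leap year).
Jan 18 is 15 days after Jan 3; 15 mod 7 = 1, so Tuesday + 1 = Wednesday.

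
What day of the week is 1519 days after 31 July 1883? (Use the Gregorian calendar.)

Jul 31, 1883 is a Tuesday.
1519 mod 7 = 0, so 1519 days after a Tuesday is Tuesday + 0 = Tuesday.

Tuesday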